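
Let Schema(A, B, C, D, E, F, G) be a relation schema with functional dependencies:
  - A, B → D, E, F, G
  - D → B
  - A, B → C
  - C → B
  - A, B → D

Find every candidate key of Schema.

Attributes never on any right-hand side: {A} — every candidate key must contain it.
{A, B} is a candidate key since {A, B}⁺ = {A, B, C, D, E, F, G} covers every attribute.
{A, C} is a candidate key since {A, C}⁺ = {A, B, C, D, E, F, G} covers every attribute.
{A, D} is a candidate key since {A, D}⁺ = {A, B, C, D, E, F, G} covers every attribute.
These are minimal and exhaustive — every other superkey contains one of them.

{A, B}, {A, C}, {A, D}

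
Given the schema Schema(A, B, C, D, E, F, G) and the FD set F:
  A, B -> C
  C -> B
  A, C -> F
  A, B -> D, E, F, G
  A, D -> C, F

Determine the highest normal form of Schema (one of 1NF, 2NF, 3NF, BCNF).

3NF

Candidate keys: {A, B}, {A, C}, {A, D}. Prime attributes: {A, B, C, D}.
C -> B: {C}⁺ = {B, C}, which is not all of the attributes, so the left side is not a superkey — BCNF is violated.
Its right-hand attributes {B} are all prime, as are those of every other non-superkey FD — the relation is in 3NF.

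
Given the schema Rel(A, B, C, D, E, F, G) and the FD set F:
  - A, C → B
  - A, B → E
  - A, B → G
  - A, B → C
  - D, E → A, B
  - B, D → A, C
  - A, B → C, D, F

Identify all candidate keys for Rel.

{A, B} is a candidate key since {A, B}⁺ = {A, B, C, D, E, F, G} covers every attribute.
{A, C} is a candidate key since {A, C}⁺ = {A, B, C, D, E, F, G} covers every attribute.
{B, D} is a candidate key since {B, D}⁺ = {A, B, C, D, E, F, G} covers every attribute.
{D, E} is a candidate key since {D, E}⁺ = {A, B, C, D, E, F, G} covers every attribute.
Any other superkey properly contains one of these, so there are no further candidate keys.

{A, B}, {A, C}, {B, D}, {D, E}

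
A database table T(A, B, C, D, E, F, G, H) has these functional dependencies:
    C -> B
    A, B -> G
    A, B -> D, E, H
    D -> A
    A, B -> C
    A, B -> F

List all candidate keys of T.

{A, B}⁺ = {A, B, C, D, E, F, G, H} — all of the relation — so {A, B} is a candidate key.
{A, C}⁺ = {A, B, C, D, E, F, G, H} — all of the relation — so {A, C} is a candidate key.
{B, D}⁺ = {A, B, C, D, E, F, G, H} — all of the relation — so {B, D} is a candidate key.
{C, D}⁺ = {A, B, C, D, E, F, G, H} — all of the relation — so {C, D} is a candidate key.
Any other superkey properly contains one of these, so there are no further candidate keys.

{A, B}, {A, C}, {B, D}, {C, D}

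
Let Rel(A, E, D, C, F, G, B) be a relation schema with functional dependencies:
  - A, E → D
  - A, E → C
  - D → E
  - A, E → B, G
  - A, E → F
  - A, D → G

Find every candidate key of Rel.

{A, D}, {A, E}

No FD produces {A}, so it must be in every candidate key.
{A, D}⁺ = {A, B, C, D, E, F, G}, which is every attribute, so {A, D} is a candidate key.
{A, E}⁺ = {A, B, C, D, E, F, G}, which is every attribute, so {A, E} is a candidate key.
Any other superkey properly contains one of these, so there are no further candidate keys.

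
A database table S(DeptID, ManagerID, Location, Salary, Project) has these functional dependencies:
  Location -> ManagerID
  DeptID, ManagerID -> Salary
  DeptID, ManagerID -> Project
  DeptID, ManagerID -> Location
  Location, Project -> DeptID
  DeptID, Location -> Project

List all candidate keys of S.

{DeptID, Location}⁺ = {DeptID, Location, ManagerID, Project, Salary} — all of the relation — so {DeptID, Location} is a candidate key.
{DeptID, ManagerID}⁺ = {DeptID, Location, ManagerID, Project, Salary} — all of the relation — so {DeptID, ManagerID} is a candidate key.
{Location, Project}⁺ = {DeptID, Location, ManagerID, Project, Salary} — all of the relation — so {Location, Project} is a candidate key.
Any other superkey properly contains one of these, so there are no further candidate keys.

{DeptID, Location}, {DeptID, ManagerID}, {Location, Project}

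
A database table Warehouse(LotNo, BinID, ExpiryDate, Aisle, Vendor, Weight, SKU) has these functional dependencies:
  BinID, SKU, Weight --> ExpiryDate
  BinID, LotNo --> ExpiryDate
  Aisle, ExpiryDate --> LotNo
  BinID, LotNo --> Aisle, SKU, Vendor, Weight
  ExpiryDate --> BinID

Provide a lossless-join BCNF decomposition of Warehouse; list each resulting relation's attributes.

Candidate keys of the original relation: {Aisle, BinID, SKU, Weight}, {Aisle, ExpiryDate}, {BinID, LotNo}, {ExpiryDate, LotNo}.
{Aisle, BinID, ExpiryDate, LotNo, SKU, Vendor, Weight}: {BinID, SKU, Weight} determines {BinID, ExpiryDate, SKU, Weight} here but is not a superkey — split on BinID, SKU, Weight --> ExpiryDate, giving {BinID, ExpiryDate, SKU, Weight} and {Aisle, BinID, LotNo, SKU, Vendor, Weight}.
{BinID, ExpiryDate, SKU, Weight}: {ExpiryDate} determines {BinID, ExpiryDate} here but is not a superkey — split on ExpiryDate --> BinID, giving {BinID, ExpiryDate} and {ExpiryDate, SKU, Weight}.
{BinID, ExpiryDate}: every determinant is a superkey — BCNF.
{ExpiryDate, SKU, Weight}: every determinant is a superkey — BCNF.
{Aisle, BinID, LotNo, SKU, Vendor, Weight}: every determinant is a superkey — BCNF.

{Aisle, BinID, LotNo, SKU, Vendor, Weight}; {BinID, ExpiryDate}; {ExpiryDate, SKU, Weight}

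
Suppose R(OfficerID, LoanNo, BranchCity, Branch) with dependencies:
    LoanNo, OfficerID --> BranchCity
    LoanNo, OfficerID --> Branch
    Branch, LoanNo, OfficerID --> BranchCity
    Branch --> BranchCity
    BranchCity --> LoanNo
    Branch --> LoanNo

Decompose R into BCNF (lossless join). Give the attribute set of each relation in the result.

Candidate keys of the original relation: {Branch, OfficerID}, {BranchCity, OfficerID}, {LoanNo, OfficerID}.
Within {Branch, BranchCity, LoanNo, OfficerID}: {Branch}⁺ ∩ {Branch, BranchCity, LoanNo, OfficerID} = {Branch, BranchCity, LoanNo}, not the whole set, so Branch --> BranchCity, LoanNo violates BCNF; decompose into {Branch, BranchCity, LoanNo} and {Branch, OfficerID}.
Within {Branch, BranchCity, LoanNo}: {BranchCity}⁺ ∩ {Branch, BranchCity, LoanNo} = {BranchCity, LoanNo}, not the whole set, so BranchCity --> LoanNo violates BCNF; decompose into {BranchCity, LoanNo} and {Branch, BranchCity}.
{BranchCity, LoanNo}: every determinant is a superkey — BCNF.
{Branch, BranchCity}: every determinant is a superkey — BCNF.
{Branch, OfficerID}: every determinant is a superkey — BCNF.

{Branch, BranchCity}; {Branch, OfficerID}; {BranchCity, LoanNo}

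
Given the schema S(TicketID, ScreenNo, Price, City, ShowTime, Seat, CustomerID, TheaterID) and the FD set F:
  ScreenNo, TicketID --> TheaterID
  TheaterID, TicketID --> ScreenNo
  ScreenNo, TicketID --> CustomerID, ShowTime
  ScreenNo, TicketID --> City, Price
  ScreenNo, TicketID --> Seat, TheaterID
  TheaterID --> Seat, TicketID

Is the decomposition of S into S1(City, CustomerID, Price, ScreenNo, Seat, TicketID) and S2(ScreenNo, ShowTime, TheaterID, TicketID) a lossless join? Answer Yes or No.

The shared attributes are {ScreenNo, TicketID} and {ScreenNo, TicketID}⁺ = {City, CustomerID, Price, ScreenNo, Seat, ShowTime, TheaterID, TicketID}.
S1 is contained in that closure, so S1 ∩ S2 --> S1 holds and the join is lossless.

Yes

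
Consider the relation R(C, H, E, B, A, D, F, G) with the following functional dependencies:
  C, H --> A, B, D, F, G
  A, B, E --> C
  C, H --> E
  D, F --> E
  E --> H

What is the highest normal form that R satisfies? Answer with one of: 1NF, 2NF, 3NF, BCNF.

Candidate keys: {A, B, D, F}, {A, B, E}, {C, D, F}, {C, E}, {C, H}. Prime attributes: {A, B, C, D, E, F, H}.
D, F --> E breaks BCNF: {D, F}⁺ = {D, E, F, H}, so {D, F} is not a superkey.
But every attribute on its right side ({E}) is prime, and the same holds for every other non-superkey FD, so 3NF still holds.

3NF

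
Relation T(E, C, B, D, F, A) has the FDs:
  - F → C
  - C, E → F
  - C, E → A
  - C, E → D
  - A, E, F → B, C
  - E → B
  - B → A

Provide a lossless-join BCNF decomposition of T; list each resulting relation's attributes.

Candidate keys of the original relation: {C, E}, {E, F}.
In {A, B, C, D, E, F}, {F} is not a superkey ({F}⁺ restricted to this set is {C, F}), so split on F → C into {C, F} and {A, B, D, E, F}.
{C, F}: every determinant is a superkey — BCNF.
In {A, B, D, E, F}, {E} is not a superkey ({E}⁺ restricted to this set is {A, B, E}), so split on E → A, B into {A, B, E} and {D, E, F}.
In {A, B, E}, {B} is not a superkey ({B}⁺ restricted to this set is {A, B}), so split on B → A into {A, B} and {B, E}.
{A, B}: every determinant is a superkey — BCNF.
{B, E}: every determinant is a superkey — BCNF.
{D, E, F}: every determinant is a superkey — BCNF.

{A, B}; {B, E}; {C, F}; {D, E, F}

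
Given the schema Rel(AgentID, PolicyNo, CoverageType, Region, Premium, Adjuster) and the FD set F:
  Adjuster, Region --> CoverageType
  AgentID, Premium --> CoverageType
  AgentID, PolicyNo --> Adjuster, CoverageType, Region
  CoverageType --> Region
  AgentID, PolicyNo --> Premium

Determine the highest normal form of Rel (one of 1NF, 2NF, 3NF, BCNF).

Candidate key: {AgentID, PolicyNo}. Prime attributes: {AgentID, PolicyNo}.
Adjuster, Region --> CoverageType: {Adjuster, Region}⁺ = {Adjuster, CoverageType, Region}, which is not all of the attributes, so the left side is not a superkey — BCNF is violated.
Because {CoverageType} is non-prime and the left side of Adjuster, Region --> CoverageType is not a superkey, the relation is not in 3NF.
Checking every proper subset of each key, none determines a non-prime attribute — 2NF is satisfied.

2NF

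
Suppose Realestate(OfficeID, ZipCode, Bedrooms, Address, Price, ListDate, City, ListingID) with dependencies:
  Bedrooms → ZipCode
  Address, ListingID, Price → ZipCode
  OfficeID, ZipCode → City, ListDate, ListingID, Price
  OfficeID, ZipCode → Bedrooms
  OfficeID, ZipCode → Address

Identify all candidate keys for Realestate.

{Address, ListingID, OfficeID, Price}, {Bedrooms, OfficeID}, {OfficeID, ZipCode}

No FD produces {OfficeID}, so it must be in every candidate key.
Closure of {Bedrooms, OfficeID} is {Address, Bedrooms, City, ListDate, ListingID, OfficeID, Price, ZipCode}, the whole schema; {Bedrooms, OfficeID} is a candidate key.
Closure of {OfficeID, ZipCode} is {Address, Bedrooms, City, ListDate, ListingID, OfficeID, Price, ZipCode}, the whole schema; {OfficeID, ZipCode} is a candidate key.
Closure of {Address, ListingID, OfficeID, Price} is {Address, Bedrooms, City, ListDate, ListingID, OfficeID, Price, ZipCode}, the whole schema; {Address, ListingID, OfficeID, Price} is a candidate key.
Any other superkey properly contains one of these, so there are no further candidate keys.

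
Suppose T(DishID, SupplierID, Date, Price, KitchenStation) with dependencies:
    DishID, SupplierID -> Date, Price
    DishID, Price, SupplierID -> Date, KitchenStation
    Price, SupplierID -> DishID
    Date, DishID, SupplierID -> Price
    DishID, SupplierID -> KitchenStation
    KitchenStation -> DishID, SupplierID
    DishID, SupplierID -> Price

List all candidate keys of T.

Closure of {KitchenStation} is {Date, DishID, KitchenStation, Price, SupplierID}, the whole schema; {KitchenStation} is a candidate key.
Closure of {DishID, SupplierID} is {Date, DishID, KitchenStation, Price, SupplierID}, the whole schema; {DishID, SupplierID} is a candidate key.
Closure of {Price, SupplierID} is {Date, DishID, KitchenStation, Price, SupplierID}, the whole schema; {Price, SupplierID} is a candidate key.
No proper subset of any of these is a key, and no other minimal superkey exists.

{DishID, SupplierID}, {KitchenStation}, {Price, SupplierID}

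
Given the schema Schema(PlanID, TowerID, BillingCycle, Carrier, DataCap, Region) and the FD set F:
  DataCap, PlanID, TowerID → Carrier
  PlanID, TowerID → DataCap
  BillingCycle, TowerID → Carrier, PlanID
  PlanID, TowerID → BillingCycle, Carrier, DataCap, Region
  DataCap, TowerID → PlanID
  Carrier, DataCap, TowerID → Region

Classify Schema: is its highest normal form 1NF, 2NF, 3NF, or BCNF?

BCNF

Candidate keys: {BillingCycle, TowerID}, {DataCap, TowerID}, {PlanID, TowerID}. Prime attributes: {BillingCycle, DataCap, PlanID, TowerID}.
Every FD has a superkey on the left, so the relation is in BCNF.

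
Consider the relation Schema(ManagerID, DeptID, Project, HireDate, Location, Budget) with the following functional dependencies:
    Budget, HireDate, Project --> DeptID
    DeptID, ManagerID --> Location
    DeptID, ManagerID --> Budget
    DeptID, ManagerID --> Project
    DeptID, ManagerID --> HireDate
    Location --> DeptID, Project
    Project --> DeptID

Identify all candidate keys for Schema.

No FD produces {ManagerID}, so it must be in every candidate key.
{DeptID, ManagerID}⁺ = {Budget, DeptID, HireDate, Location, ManagerID, Project} — all of the relation — so {DeptID, ManagerID} is a candidate key.
{Location, ManagerID}⁺ = {Budget, DeptID, HireDate, Location, ManagerID, Project} — all of the relation — so {Location, ManagerID} is a candidate key.
{ManagerID, Project}⁺ = {Budget, DeptID, HireDate, Location, ManagerID, Project} — all of the relation — so {ManagerID, Project} is a candidate key.
Any other superkey properly contains one of these, so there are no further candidate keys.

{DeptID, ManagerID}, {Location, ManagerID}, {ManagerID, Project}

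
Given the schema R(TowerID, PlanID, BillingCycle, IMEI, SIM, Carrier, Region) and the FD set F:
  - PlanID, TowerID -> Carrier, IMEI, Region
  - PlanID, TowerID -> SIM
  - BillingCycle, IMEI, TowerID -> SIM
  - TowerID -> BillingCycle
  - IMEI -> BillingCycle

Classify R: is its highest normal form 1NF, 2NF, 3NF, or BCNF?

1NF

Candidate key: {PlanID, TowerID}. Prime attributes: {PlanID, TowerID}.
BillingCycle, IMEI, TowerID -> SIM: {BillingCycle, IMEI, TowerID}⁺ = {BillingCycle, IMEI, SIM, TowerID}, which is not all of the attributes, so the left side is not a superkey — BCNF is violated.
Because {SIM} is non-prime and the left side of BillingCycle, IMEI, TowerID -> SIM is not a superkey, the relation is not in 3NF.
Since {TowerID} ⊂ {PlanID, TowerID} and {TowerID}⁺ ⊇ {BillingCycle} with {BillingCycle} non-prime, there is a partial dependency; 2NF fails.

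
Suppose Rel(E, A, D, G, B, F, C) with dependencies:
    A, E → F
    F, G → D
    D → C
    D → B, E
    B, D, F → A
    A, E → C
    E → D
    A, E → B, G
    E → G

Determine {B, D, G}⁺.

{B, C, D, E, G}

Start with {B, D, G}.
D → C applies; add {C} → now {B, C, D, G}.
D → B, E applies; add {E} → now {B, C, D, E, G}.
No further FD applies.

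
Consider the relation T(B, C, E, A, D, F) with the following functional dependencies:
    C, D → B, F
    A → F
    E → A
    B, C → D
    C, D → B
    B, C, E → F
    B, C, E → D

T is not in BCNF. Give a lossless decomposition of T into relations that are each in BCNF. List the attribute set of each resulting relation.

Candidate keys of the original relation: {B, C, E}, {C, D, E}.
In {A, B, C, D, E, F}, {C, D} is not a superkey ({C, D}⁺ restricted to this set is {B, C, D, F}), so split on C, D → B, F into {B, C, D, F} and {A, C, D, E}.
{B, C, D, F} is in BCNF.
In {A, C, D, E}, {E} is not a superkey ({E}⁺ restricted to this set is {A, E}), so split on E → A into {A, E} and {C, D, E}.
{A, E} is in BCNF.
{C, D, E} is in BCNF.

{A, E}; {B, C, D, F}; {C, D, E}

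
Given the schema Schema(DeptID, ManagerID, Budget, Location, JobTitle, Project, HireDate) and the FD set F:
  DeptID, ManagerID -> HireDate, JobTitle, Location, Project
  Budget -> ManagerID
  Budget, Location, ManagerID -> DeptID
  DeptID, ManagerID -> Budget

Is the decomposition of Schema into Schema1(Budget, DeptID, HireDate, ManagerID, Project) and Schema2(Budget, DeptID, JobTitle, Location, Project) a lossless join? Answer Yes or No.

Yes

Schema1 ∩ Schema2 = {Budget, DeptID, Project}; its closure under F is {Budget, DeptID, HireDate, JobTitle, Location, ManagerID, Project}.
Since Schema1 ⊆ {Budget, DeptID, HireDate, JobTitle, Location, ManagerID, Project}, the intersection is a superkey of Schema1; the decomposition is lossless.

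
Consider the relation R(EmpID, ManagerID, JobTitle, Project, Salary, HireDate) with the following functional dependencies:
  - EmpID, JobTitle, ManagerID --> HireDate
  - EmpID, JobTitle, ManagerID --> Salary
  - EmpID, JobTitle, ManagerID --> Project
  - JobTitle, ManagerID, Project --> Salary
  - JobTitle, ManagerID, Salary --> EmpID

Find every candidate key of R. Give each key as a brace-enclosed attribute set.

Attributes never on any right-hand side: {JobTitle, ManagerID} — every candidate key must contain all of them.
{EmpID, JobTitle, ManagerID}⁺ = {EmpID, HireDate, JobTitle, ManagerID, Project, Salary}, which is every attribute, so {EmpID, JobTitle, ManagerID} is a candidate key.
{JobTitle, ManagerID, Project}⁺ = {EmpID, HireDate, JobTitle, ManagerID, Project, Salary}, which is every attribute, so {JobTitle, ManagerID, Project} is a candidate key.
{JobTitle, ManagerID, Salary}⁺ = {EmpID, HireDate, JobTitle, ManagerID, Project, Salary}, which is every attribute, so {JobTitle, ManagerID, Salary} is a candidate key.
These are minimal and exhaustive — every other superkey contains one of them.

{EmpID, JobTitle, ManagerID}, {JobTitle, ManagerID, Project}, {JobTitle, ManagerID, Salary}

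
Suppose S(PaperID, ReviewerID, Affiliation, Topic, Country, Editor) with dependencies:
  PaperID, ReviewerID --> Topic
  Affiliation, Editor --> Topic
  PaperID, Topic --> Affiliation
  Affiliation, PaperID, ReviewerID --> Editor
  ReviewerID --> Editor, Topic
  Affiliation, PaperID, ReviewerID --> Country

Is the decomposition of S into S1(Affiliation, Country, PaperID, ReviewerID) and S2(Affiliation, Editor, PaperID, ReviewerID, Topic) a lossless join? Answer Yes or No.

S1 ∩ S2 = {Affiliation, PaperID, ReviewerID}; its closure under F is {Affiliation, Country, Editor, PaperID, ReviewerID, Topic}.
This includes all of S1, so the common attributes are a superkey of S1 — the join is lossless.

Yes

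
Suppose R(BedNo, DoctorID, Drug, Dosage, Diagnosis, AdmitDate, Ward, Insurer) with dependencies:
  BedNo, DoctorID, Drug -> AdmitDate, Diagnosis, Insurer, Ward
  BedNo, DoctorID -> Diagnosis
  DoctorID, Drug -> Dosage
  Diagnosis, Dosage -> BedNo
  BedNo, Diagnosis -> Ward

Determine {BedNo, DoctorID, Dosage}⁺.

Start with {BedNo, DoctorID, Dosage}.
BedNo, DoctorID -> Diagnosis applies; add {Diagnosis} → now {BedNo, Diagnosis, DoctorID, Dosage}.
BedNo, Diagnosis -> Ward applies; add {Ward} → now {BedNo, Diagnosis, DoctorID, Dosage, Ward}.
No further FD applies.

{BedNo, Diagnosis, DoctorID, Dosage, Ward}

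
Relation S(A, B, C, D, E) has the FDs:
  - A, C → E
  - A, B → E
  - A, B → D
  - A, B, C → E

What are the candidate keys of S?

No FD produces {A, B, C}, so they must be in every candidate key.
{A, B, C}⁺ = {A, B, C, D, E} — all of the relation — so {A, B, C} is a candidate key.
No other minimal set has full closure, so this is the only candidate key.

{A, B, C}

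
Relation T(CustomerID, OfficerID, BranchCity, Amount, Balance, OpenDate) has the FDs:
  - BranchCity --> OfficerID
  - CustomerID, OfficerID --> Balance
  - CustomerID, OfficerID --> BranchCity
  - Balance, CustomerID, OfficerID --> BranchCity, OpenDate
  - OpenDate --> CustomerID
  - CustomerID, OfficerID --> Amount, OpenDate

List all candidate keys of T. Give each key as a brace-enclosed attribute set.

{BranchCity, CustomerID} is a candidate key since {BranchCity, CustomerID}⁺ = {Amount, Balance, BranchCity, CustomerID, OfficerID, OpenDate} covers every attribute.
{BranchCity, OpenDate} is a candidate key since {BranchCity, OpenDate}⁺ = {Amount, Balance, BranchCity, CustomerID, OfficerID, OpenDate} covers every attribute.
{CustomerID, OfficerID} is a candidate key since {CustomerID, OfficerID}⁺ = {Amount, Balance, BranchCity, CustomerID, OfficerID, OpenDate} covers every attribute.
{OfficerID, OpenDate} is a candidate key since {OfficerID, OpenDate}⁺ = {Amount, Balance, BranchCity, CustomerID, OfficerID, OpenDate} covers every attribute.
Any other superkey properly contains one of these, so there are no further candidate keys.

{BranchCity, CustomerID}, {BranchCity, OpenDate}, {CustomerID, OfficerID}, {OfficerID, OpenDate}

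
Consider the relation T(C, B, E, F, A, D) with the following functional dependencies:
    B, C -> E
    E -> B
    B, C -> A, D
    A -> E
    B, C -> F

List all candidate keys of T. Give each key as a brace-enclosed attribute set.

No FD produces {C}, so it must be in every candidate key.
{A, C}⁺ = {A, B, C, D, E, F} — all of the relation — so {A, C} is a candidate key.
{B, C}⁺ = {A, B, C, D, E, F} — all of the relation — so {B, C} is a candidate key.
{C, E}⁺ = {A, B, C, D, E, F} — all of the relation — so {C, E} is a candidate key.
Any other superkey properly contains one of these, so there are no further candidate keys.

{A, C}, {B, C}, {C, E}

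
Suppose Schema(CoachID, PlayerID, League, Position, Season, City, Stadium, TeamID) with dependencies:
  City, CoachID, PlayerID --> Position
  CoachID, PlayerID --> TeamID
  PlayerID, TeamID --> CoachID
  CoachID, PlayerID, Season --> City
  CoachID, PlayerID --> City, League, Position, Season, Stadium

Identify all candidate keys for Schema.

No FD produces {PlayerID}, so it must be in every candidate key.
{CoachID, PlayerID}⁺ = {City, CoachID, League, PlayerID, Position, Season, Stadium, TeamID} — all of the relation — so {CoachID, PlayerID} is a candidate key.
{PlayerID, TeamID}⁺ = {City, CoachID, League, PlayerID, Position, Season, Stadium, TeamID} — all of the relation — so {PlayerID, TeamID} is a candidate key.
No proper subset of any of these is a key, and no other minimal superkey exists.

{CoachID, PlayerID}, {PlayerID, TeamID}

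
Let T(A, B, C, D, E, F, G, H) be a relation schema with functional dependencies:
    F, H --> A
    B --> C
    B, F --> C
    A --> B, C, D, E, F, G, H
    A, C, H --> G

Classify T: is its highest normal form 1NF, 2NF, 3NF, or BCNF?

Candidate keys: {A}, {F, H}. Prime attributes: {A, F, H}.
B --> C: {B}⁺ = {B, C}, which is not all of the attributes, so the left side is not a superkey — BCNF is violated.
B --> C has non-prime {C} on the right and a non-superkey on the left, so 3NF fails.
Checking every proper subset of each key, none determines a non-prime attribute — 2NF is satisfied.

2NF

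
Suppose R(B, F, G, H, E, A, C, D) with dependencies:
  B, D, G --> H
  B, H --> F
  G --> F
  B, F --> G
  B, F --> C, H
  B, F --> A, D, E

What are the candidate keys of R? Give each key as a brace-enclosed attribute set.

{B, F}, {B, G}, {B, H}

No FD produces {B}, so it must be in every candidate key.
{B, F}⁺ = {A, B, C, D, E, F, G, H} — all of the relation — so {B, F} is a candidate key.
{B, G}⁺ = {A, B, C, D, E, F, G, H} — all of the relation — so {B, G} is a candidate key.
{B, H}⁺ = {A, B, C, D, E, F, G, H} — all of the relation — so {B, H} is a candidate key.
No proper subset of any of these is a key, and no other minimal superkey exists.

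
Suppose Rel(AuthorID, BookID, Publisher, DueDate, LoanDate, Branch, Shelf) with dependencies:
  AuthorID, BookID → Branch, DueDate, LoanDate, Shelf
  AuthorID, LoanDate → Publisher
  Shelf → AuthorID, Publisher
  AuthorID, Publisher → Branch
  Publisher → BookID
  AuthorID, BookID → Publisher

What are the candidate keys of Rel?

{AuthorID, BookID}, {AuthorID, LoanDate}, {AuthorID, Publisher}, {Shelf}

Closure of {Shelf} is {AuthorID, BookID, Branch, DueDate, LoanDate, Publisher, Shelf}, the whole schema; {Shelf} is a candidate key.
Closure of {AuthorID, BookID} is {AuthorID, BookID, Branch, DueDate, LoanDate, Publisher, Shelf}, the whole schema; {AuthorID, BookID} is a candidate key.
Closure of {AuthorID, LoanDate} is {AuthorID, BookID, Branch, DueDate, LoanDate, Publisher, Shelf}, the whole schema; {AuthorID, LoanDate} is a candidate key.
Closure of {AuthorID, Publisher} is {AuthorID, BookID, Branch, DueDate, LoanDate, Publisher, Shelf}, the whole schema; {AuthorID, Publisher} is a candidate key.
These are minimal and exhaustive — every other superkey contains one of them.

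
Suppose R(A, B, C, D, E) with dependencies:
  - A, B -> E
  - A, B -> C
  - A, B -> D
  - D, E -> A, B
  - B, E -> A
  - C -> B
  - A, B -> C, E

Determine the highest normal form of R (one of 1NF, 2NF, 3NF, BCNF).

3NF

Candidate keys: {A, B}, {A, C}, {B, E}, {C, E}, {D, E}. Prime attributes: {A, B, C, D, E}.
C -> B: {C}⁺ = {B, C}, which is not all of the attributes, so the left side is not a superkey — BCNF is violated.
Since {B} ⊆ prime attributes and every other non-superkey FD also has a prime right side, the schema is in 3NF.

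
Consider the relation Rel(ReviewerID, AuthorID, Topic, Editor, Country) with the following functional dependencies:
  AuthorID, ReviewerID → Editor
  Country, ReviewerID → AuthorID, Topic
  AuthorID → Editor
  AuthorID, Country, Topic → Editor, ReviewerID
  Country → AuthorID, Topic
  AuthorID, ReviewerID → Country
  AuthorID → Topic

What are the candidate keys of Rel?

{Country}⁺ = {AuthorID, Country, Editor, ReviewerID, Topic} — all of the relation — so {Country} is a candidate key.
{AuthorID, ReviewerID}⁺ = {AuthorID, Country, Editor, ReviewerID, Topic} — all of the relation — so {AuthorID, ReviewerID} is a candidate key.
No proper subset of any of these is a key, and no other minimal superkey exists.

{AuthorID, ReviewerID}, {Country}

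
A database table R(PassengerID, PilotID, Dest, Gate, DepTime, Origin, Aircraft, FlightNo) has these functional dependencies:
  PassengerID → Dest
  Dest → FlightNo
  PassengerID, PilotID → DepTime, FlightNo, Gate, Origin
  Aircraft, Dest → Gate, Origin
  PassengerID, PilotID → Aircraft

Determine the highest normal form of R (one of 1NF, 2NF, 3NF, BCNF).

1NF

Candidate key: {PassengerID, PilotID}. Prime attributes: {PassengerID, PilotID}.
For PassengerID → Dest we have {PassengerID}⁺ = {Dest, FlightNo, PassengerID}; {PassengerID} is not a superkey, so BCNF fails.
Because {Dest} is non-prime and the left side of PassengerID → Dest is not a superkey, the relation is not in 3NF.
Since {PassengerID} ⊂ {PassengerID, PilotID} and {PassengerID}⁺ ⊇ {Dest, FlightNo} with {Dest, FlightNo} non-prime, there is a partial dependency; 2NF fails.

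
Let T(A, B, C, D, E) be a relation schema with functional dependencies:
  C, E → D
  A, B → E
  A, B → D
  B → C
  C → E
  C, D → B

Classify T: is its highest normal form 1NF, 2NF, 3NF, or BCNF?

1NF

Candidate keys: {A, B}, {A, C}. Prime attributes: {A, B, C}.
C, E → D: {C, E}⁺ = {B, C, D, E}, which is not all of the attributes, so the left side is not a superkey — BCNF is violated.
C, E → D determines the non-prime attribute {D} from a non-superkey — 3NF is violated.
The proper key subset {B} of {A, B} determines non-prime {D, E}, so the relation is not even in 2NF.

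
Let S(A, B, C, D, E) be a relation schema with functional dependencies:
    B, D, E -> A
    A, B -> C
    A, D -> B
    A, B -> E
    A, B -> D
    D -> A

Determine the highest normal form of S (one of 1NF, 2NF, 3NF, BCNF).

BCNF

Candidate keys: {A, B}, {D}. Prime attributes: {A, B, D}.
The left-hand side of every FD is a superkey, so BCNF is satisfied.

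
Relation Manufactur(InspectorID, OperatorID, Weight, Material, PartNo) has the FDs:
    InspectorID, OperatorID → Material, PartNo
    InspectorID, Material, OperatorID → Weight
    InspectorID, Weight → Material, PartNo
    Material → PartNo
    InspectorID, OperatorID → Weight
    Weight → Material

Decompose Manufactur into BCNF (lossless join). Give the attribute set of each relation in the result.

{InspectorID, OperatorID, Weight}; {Material, PartNo}; {Material, Weight}

Candidate key of the original relation: {InspectorID, OperatorID}.
{InspectorID, Material, OperatorID, PartNo, Weight}: {InspectorID, Weight} determines {InspectorID, Material, PartNo, Weight} here but is not a superkey — split on InspectorID, Weight → Material, PartNo, giving {InspectorID, Material, PartNo, Weight} and {InspectorID, OperatorID, Weight}.
{InspectorID, Material, PartNo, Weight}: {Material} determines {Material, PartNo} here but is not a superkey — split on Material → PartNo, giving {Material, PartNo} and {InspectorID, Material, Weight}.
{Material, PartNo} has no BCNF violation.
{InspectorID, Material, Weight}: {Weight} determines {Material, Weight} here but is not a superkey — split on Weight → Material, giving {Material, Weight} and {InspectorID, Weight}.
{Material, Weight} has no BCNF violation.
{InspectorID, Weight} has no BCNF violation.
{InspectorID, OperatorID, Weight} has no BCNF violation.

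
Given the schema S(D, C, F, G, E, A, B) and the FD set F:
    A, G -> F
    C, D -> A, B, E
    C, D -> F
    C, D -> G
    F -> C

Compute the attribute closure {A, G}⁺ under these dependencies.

{A, C, F, G}

Start with {A, G}.
A, G -> F applies; add {F} → now {A, F, G}.
F -> C applies; add {C} → now {A, C, F, G}.
No further FD applies.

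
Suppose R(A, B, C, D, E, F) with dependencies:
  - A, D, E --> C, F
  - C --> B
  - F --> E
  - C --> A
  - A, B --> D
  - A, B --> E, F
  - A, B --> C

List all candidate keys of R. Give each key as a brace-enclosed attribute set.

{A, B}, {A, D, E}, {A, D, F}, {C}

{C}⁺ = {A, B, C, D, E, F} — all of the relation — so {C} is a candidate key.
{A, B}⁺ = {A, B, C, D, E, F} — all of the relation — so {A, B} is a candidate key.
{A, D, E}⁺ = {A, B, C, D, E, F} — all of the relation — so {A, D, E} is a candidate key.
{A, D, F}⁺ = {A, B, C, D, E, F} — all of the relation — so {A, D, F} is a candidate key.
These are minimal and exhaustive — every other superkey contains one of them.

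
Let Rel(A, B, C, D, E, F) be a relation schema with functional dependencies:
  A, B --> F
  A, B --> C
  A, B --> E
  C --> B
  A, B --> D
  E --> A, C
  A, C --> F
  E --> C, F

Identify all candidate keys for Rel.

{A, B}, {A, C}, {E}

{E}⁺ = {A, B, C, D, E, F}, which is every attribute, so {E} is a candidate key.
{A, B}⁺ = {A, B, C, D, E, F}, which is every attribute, so {A, B} is a candidate key.
{A, C}⁺ = {A, B, C, D, E, F}, which is every attribute, so {A, C} is a candidate key.
Any other superkey properly contains one of these, so there are no further candidate keys.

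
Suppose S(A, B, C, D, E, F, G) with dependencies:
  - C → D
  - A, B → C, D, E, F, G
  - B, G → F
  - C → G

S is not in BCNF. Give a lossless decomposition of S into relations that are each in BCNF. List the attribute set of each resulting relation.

Candidate key of the original relation: {A, B}.
In {A, B, C, D, E, F, G}, {C} is not a superkey ({C}⁺ restricted to this set is {C, D, G}), so split on C → D, G into {C, D, G} and {A, B, C, E, F}.
{C, D, G} has no BCNF violation.
In {A, B, C, E, F}, {B, C} is not a superkey ({B, C}⁺ restricted to this set is {B, C, F}), so split on B, C → F into {B, C, F} and {A, B, C, E}.
{B, C, F} has no BCNF violation.
{A, B, C, E} has no BCNF violation.

{A, B, C, E}; {B, C, F}; {C, D, G}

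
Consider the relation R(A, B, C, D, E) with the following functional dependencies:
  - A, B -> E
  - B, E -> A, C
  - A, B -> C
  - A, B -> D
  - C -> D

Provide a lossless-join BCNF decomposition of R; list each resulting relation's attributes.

Candidate keys of the original relation: {A, B}, {B, E}.
{A, B, C, D, E}: {C} determines {C, D} here but is not a superkey — split on C -> D, giving {C, D} and {A, B, C, E}.
{C, D}: every determinant is a superkey — BCNF.
{A, B, C, E}: every determinant is a superkey — BCNF.

{A, B, C, E}; {C, D}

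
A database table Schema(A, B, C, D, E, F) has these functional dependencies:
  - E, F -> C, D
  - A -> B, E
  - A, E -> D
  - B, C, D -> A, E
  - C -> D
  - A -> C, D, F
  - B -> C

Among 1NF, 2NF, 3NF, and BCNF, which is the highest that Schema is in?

Candidate keys: {A}, {B}. Prime attributes: {A, B}.
E, F -> C, D breaks BCNF: {E, F}⁺ = {C, D, E, F}, so {E, F} is not a superkey.
E, F -> C, D determines the non-prime attributes {C, D} from a non-superkey — 3NF is violated.
With only single-attribute keys there can be no partial dependency, so 2NF holds.

2NF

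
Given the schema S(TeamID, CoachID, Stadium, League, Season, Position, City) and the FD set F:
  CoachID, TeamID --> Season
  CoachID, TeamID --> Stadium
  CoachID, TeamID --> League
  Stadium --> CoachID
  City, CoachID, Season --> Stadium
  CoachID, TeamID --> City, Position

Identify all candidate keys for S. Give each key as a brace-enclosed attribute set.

Attributes never on any right-hand side: {TeamID} — every candidate key must contain it.
{CoachID, TeamID}⁺ = {City, CoachID, League, Position, Season, Stadium, TeamID} — all of the relation — so {CoachID, TeamID} is a candidate key.
{Stadium, TeamID}⁺ = {City, CoachID, League, Position, Season, Stadium, TeamID} — all of the relation — so {Stadium, TeamID} is a candidate key.
Any other superkey properly contains one of these, so there are no further candidate keys.

{CoachID, TeamID}, {Stadium, TeamID}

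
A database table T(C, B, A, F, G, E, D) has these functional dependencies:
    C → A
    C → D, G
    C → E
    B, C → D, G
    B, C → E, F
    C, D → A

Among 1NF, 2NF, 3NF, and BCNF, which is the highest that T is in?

1NF

Candidate key: {B, C}. Prime attributes: {B, C}.
C → A breaks BCNF: {C}⁺ = {A, C, D, E, G}, so {C} is not a superkey.
Because {A} is non-prime and the left side of C → A is not a superkey, the relation is not in 3NF.
The proper key subset {C} of {B, C} determines non-prime {A, D, E, G}, so the relation is not even in 2NF.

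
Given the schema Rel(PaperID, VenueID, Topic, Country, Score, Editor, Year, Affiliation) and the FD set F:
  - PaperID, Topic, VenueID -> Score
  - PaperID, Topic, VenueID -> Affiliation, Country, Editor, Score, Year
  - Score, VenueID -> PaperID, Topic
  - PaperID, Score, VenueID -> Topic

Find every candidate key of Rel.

{PaperID, Topic, VenueID}, {Score, VenueID}

Attributes never on any right-hand side: {VenueID} — every candidate key must contain it.
Closure of {Score, VenueID} is {Affiliation, Country, Editor, PaperID, Score, Topic, VenueID, Year}, the whole schema; {Score, VenueID} is a candidate key.
Closure of {PaperID, Topic, VenueID} is {Affiliation, Country, Editor, PaperID, Score, Topic, VenueID, Year}, the whole schema; {PaperID, Topic, VenueID} is a candidate key.
Any other superkey properly contains one of these, so there are no further candidate keys.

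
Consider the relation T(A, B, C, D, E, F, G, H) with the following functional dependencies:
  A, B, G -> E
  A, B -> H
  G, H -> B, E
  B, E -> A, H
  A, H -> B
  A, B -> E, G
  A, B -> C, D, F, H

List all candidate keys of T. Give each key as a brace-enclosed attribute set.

{A, B}, {A, H}, {B, E}, {G, H}

Closure of {A, B} is {A, B, C, D, E, F, G, H}, the whole schema; {A, B} is a candidate key.
Closure of {A, H} is {A, B, C, D, E, F, G, H}, the whole schema; {A, H} is a candidate key.
Closure of {B, E} is {A, B, C, D, E, F, G, H}, the whole schema; {B, E} is a candidate key.
Closure of {G, H} is {A, B, C, D, E, F, G, H}, the whole schema; {G, H} is a candidate key.
No proper subset of any of these is a key, and no other minimal superkey exists.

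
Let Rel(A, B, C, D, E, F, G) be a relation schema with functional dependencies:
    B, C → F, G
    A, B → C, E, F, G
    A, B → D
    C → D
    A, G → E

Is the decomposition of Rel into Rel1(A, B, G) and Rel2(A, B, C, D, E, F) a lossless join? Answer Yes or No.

Common attributes: {A, B}; their closure is {A, B, C, D, E, F, G}.
Rel1 is contained in that closure, so Rel1 ∩ Rel2 → Rel1 holds and the join is lossless.

Yes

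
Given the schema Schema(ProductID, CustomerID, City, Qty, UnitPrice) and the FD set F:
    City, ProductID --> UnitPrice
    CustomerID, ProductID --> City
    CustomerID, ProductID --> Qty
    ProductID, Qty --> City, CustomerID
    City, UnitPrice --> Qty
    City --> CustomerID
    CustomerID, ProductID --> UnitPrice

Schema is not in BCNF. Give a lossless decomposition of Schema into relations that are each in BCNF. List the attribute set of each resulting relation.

Candidate keys of the original relation: {City, ProductID}, {CustomerID, ProductID}, {ProductID, Qty}.
{City, CustomerID, ProductID, Qty, UnitPrice}: {City, UnitPrice} determines {City, CustomerID, Qty, UnitPrice} here but is not a superkey — split on City, UnitPrice --> CustomerID, Qty, giving {City, CustomerID, Qty, UnitPrice} and {City, ProductID, UnitPrice}.
{City, CustomerID, Qty, UnitPrice}: {City} determines {City, CustomerID} here but is not a superkey — split on City --> CustomerID, giving {City, CustomerID} and {City, Qty, UnitPrice}.
{City, CustomerID}: every determinant is a superkey — BCNF.
{City, Qty, UnitPrice}: every determinant is a superkey — BCNF.
{City, ProductID, UnitPrice}: every determinant is a superkey — BCNF.

{City, CustomerID}; {City, ProductID, UnitPrice}; {City, Qty, UnitPrice}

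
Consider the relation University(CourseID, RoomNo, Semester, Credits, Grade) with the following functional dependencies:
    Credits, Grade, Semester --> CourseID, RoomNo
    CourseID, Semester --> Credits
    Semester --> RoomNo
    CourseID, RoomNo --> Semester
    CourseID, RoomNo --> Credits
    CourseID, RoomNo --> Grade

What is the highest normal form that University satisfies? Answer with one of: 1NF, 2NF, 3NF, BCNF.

Candidate keys: {CourseID, RoomNo}, {CourseID, Semester}, {Credits, Grade, Semester}. Prime attributes: {CourseID, Credits, Grade, RoomNo, Semester}.
For Semester --> RoomNo we have {Semester}⁺ = {RoomNo, Semester}; {Semester} is not a superkey, so BCNF fails.
But every attribute on its right side ({RoomNo}) is prime, and the same holds for every other non-superkey FD, so 3NF still holds.

3NF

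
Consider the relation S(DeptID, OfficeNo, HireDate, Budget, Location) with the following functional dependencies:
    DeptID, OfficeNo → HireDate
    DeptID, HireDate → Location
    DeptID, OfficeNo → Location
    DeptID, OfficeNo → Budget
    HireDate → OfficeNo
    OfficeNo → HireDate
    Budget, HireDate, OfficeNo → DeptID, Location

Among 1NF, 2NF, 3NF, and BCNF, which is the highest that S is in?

3NF

Candidate keys: {Budget, HireDate}, {Budget, OfficeNo}, {DeptID, HireDate}, {DeptID, OfficeNo}. Prime attributes: {Budget, DeptID, HireDate, OfficeNo}.
HireDate → OfficeNo: {HireDate}⁺ = {HireDate, OfficeNo}, which is not all of the attributes, so the left side is not a superkey — BCNF is violated.
Since {OfficeNo} ⊆ prime attributes and every other non-superkey FD also has a prime right side, the schema is in 3NF.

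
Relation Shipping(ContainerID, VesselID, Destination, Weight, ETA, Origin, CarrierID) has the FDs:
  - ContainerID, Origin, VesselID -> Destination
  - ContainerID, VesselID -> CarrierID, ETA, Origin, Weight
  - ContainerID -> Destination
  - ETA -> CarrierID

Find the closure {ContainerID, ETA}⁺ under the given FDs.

{CarrierID, ContainerID, Destination, ETA}

Start with {ContainerID, ETA}.
ContainerID -> Destination applies; add {Destination} → now {ContainerID, Destination, ETA}.
ETA -> CarrierID applies; add {CarrierID} → now {CarrierID, ContainerID, Destination, ETA}.
No further FD applies.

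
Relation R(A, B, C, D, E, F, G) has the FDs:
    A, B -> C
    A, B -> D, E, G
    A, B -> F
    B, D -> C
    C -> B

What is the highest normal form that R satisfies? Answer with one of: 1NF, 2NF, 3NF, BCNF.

Candidate keys: {A, B}, {A, C}. Prime attributes: {A, B, C}.
B, D -> C: {B, D}⁺ = {B, C, D}, which is not all of the attributes, so the left side is not a superkey — BCNF is violated.
But every attribute on its right side ({C}) is prime, and the same holds for every other non-superkey FD, so 3NF still holds.

3NF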